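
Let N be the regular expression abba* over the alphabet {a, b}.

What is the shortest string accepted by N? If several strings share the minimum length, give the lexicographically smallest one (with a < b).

By inspection of the expression, no string of length less than 3 matches, and abb is the lexicographically first match of length 3.

abb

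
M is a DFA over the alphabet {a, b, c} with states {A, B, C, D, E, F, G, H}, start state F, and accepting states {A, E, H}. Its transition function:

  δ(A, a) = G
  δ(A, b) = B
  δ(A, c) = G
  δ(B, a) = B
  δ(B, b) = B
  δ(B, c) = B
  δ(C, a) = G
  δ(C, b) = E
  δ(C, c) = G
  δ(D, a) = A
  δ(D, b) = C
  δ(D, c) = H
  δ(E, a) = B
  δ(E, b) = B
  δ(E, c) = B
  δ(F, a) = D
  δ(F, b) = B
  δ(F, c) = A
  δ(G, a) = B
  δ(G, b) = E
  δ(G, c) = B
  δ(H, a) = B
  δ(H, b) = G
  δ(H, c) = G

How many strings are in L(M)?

The useful subgraph on states {A, C, D, E, F, G, H} is acyclic, so L(M) is finite; the longest accepting path visits 5 useful states, giving maximum string length 4.
Counting accepting paths from F by length: 1 of length 1, 2 of length 2, 3 of length 3, 6 of length 4. Total 12.

12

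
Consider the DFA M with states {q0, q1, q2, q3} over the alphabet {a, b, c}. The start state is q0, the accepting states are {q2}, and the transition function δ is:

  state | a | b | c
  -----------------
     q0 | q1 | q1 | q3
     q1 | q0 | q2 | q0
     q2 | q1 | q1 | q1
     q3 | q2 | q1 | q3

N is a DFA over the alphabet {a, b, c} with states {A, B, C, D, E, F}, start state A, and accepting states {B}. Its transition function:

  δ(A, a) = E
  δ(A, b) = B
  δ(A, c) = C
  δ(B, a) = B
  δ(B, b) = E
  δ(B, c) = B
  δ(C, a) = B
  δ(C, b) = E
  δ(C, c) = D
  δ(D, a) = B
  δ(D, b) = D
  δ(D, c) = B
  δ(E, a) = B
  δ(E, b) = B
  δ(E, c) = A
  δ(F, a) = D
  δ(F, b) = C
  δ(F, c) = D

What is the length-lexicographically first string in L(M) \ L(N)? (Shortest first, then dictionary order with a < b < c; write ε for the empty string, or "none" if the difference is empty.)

bb

The string bb is accepted by M but not by N.
No shorter string lies in the difference, and bb is the lexicographically first length-2 string in L(M) \ L(N).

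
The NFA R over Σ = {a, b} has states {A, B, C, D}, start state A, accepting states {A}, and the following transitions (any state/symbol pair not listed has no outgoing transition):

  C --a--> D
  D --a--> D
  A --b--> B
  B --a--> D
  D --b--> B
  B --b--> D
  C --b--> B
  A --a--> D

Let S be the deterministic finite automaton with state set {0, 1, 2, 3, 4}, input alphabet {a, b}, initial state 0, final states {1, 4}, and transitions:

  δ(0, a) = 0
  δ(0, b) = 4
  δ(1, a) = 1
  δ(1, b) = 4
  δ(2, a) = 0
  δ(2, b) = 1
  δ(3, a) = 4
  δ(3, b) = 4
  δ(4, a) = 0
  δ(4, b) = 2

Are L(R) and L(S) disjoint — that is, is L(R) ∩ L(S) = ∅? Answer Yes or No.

Yes

Exploring the product automaton R × S from the start pair (A, 0), following both machines on each input symbol, reaches 8 state pairs: (A, 0), (D, 0), (B, 4), (D, 2), (B, 1), (D, 1), (D, 4), (B, 2).
R accepts in {A} and S accepts in {1, 4}; no reachable pair has both components accepting, so no string drives both machines to acceptance simultaneously and L(R) ∩ L(S) = ∅.
So no string is accepted by both, and the intersection is empty.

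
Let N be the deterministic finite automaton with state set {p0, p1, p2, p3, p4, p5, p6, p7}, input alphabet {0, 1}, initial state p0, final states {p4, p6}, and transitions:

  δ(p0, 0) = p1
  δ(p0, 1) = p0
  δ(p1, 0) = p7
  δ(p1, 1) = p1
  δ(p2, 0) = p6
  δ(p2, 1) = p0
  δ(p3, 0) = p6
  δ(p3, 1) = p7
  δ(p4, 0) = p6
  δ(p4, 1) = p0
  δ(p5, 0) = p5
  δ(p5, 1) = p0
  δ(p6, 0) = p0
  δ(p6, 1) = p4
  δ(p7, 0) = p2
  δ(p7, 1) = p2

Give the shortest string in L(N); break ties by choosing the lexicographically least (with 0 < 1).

A breadth-first search from p0 reaches an accepting state first via the path p0 → p1 → p7 → p2 → p6 on input 0000.
No string of length < 4 is accepted (BFS exhausts all shorter strings without reaching an accepting state), and 0000 is the lexicographically least accepting string of length 4.

0000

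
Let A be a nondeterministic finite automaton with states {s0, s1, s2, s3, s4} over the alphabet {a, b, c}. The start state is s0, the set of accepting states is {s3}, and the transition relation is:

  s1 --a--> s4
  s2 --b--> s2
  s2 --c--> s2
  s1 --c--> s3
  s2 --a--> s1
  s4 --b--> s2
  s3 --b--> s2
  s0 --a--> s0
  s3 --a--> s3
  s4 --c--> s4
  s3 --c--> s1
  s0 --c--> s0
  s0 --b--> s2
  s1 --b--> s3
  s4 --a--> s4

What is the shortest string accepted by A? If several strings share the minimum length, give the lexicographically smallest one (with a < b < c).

bab

A breadth-first search from s0 reaches an accepting state first via the path s0 → s2 → s1 → s3 on input bab.
No string of length < 3 is accepted (BFS exhausts all shorter strings without reaching an accepting state), and bab is the lexicographically least accepting string of length 3.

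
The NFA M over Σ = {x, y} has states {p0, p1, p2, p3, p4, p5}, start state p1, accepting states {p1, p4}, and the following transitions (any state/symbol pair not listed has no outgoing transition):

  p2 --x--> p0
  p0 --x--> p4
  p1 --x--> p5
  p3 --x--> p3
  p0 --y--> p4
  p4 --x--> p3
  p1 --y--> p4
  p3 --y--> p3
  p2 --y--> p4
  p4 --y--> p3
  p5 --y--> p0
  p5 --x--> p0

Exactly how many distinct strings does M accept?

6

The useful subgraph on states {p0, p1, p4, p5} is acyclic, so L(M) is finite; the longest accepting path visits 4 useful states, giving maximum string length 3.
Counting accepting paths from p1 by length: 1 of length 0, 1 of length 1, 4 of length 3. Total 6.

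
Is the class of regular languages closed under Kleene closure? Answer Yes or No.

If R is a regular expression for L then R* denotes L*; on automata, add a new accepting start state with an ε-move into the old start state and ε-moves from every old accepting state back to it.
So the regular languages are closed under Kleene star.

Yes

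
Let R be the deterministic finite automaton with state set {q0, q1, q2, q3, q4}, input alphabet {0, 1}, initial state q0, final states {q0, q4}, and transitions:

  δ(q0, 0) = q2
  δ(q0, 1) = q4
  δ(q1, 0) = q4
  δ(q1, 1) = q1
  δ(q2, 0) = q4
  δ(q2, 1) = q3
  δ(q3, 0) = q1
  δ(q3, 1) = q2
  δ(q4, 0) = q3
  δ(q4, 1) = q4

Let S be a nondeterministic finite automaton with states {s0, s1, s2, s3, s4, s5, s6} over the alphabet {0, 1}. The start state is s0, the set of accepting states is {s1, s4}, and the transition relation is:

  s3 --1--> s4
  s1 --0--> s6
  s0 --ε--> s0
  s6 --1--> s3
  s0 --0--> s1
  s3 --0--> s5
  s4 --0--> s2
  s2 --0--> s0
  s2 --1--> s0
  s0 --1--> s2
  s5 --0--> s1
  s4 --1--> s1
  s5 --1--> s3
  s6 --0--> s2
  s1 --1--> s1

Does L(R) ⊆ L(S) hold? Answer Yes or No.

The empty string ε is in L(R) but not in L(S).
So L(R) ⊄ L(S).

No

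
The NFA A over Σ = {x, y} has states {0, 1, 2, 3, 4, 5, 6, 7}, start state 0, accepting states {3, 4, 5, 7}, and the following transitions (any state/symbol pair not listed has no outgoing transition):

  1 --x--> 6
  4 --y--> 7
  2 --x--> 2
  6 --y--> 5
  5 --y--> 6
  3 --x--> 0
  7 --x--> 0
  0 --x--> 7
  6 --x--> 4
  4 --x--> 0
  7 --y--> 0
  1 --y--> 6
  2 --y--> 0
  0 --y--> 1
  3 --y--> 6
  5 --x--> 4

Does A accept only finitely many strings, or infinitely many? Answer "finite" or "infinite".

infinite

State 0 is reachable from the start and can reach an accepting state, and it lies on the cycle 0 → 1 → 6 → 4 → 0.
Traversing that cycle any number of times yields accepted strings of unbounded length, so the language is infinite.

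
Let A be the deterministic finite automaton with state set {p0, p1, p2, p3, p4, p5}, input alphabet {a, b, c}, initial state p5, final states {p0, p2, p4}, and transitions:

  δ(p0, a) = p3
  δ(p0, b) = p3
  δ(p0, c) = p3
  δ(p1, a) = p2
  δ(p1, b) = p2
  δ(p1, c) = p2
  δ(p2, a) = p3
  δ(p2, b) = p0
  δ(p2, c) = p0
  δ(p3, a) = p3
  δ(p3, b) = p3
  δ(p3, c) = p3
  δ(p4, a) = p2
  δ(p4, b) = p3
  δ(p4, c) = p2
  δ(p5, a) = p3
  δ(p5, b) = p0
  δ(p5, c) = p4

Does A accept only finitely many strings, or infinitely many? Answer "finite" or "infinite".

finite

The useful states (reachable from p5 and able to reach an accepting state) are {p0, p2, p4, p5}.
Restricted to these states the transition graph has no cycle, so every accepting path has bounded length and L is finite.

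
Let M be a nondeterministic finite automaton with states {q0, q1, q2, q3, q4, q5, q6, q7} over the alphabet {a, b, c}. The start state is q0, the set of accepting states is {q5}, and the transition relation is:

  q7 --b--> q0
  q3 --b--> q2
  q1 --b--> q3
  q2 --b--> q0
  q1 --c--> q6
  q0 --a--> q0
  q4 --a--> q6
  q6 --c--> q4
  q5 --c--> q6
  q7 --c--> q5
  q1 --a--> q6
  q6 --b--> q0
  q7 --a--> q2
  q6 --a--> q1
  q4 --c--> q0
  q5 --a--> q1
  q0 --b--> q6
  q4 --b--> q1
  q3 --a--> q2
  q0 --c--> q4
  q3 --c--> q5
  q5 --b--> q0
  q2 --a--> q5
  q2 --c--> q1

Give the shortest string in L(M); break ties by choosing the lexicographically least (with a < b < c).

A breadth-first search from q0 reaches an accepting state first via the path q0 → q6 → q1 → q3 → q5 on input babc.
No string of length < 4 is accepted (BFS exhausts all shorter strings without reaching an accepting state), and babc is the lexicographically least accepting string of length 4.

babc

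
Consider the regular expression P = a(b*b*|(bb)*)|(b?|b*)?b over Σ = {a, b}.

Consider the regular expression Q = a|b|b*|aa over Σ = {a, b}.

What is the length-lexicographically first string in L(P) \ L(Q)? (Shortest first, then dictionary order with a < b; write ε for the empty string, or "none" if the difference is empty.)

ab

The string ab is accepted by P but not by Q.
No shorter string lies in the difference, and ab is the lexicographically first length-2 string in L(P) \ L(Q).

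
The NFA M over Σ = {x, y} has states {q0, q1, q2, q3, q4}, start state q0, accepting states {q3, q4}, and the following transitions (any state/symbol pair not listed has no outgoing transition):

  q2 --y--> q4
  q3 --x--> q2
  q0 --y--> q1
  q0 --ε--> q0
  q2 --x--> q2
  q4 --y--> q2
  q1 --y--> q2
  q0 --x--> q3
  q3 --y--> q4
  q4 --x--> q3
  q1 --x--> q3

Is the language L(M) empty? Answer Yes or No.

The string x is accepted: the run q0 → q3 ends in the accepting state q3.
Since at least one string is accepted, L(M) is not empty.

No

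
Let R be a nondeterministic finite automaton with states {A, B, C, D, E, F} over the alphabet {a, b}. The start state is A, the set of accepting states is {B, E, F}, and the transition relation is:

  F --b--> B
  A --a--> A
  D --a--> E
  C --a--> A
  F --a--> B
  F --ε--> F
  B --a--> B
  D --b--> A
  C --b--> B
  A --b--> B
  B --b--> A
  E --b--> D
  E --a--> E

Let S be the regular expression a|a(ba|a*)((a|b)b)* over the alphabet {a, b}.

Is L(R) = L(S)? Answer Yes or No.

The string b is accepted by R but rejected by S.
So L(R) ≠ L(S).

No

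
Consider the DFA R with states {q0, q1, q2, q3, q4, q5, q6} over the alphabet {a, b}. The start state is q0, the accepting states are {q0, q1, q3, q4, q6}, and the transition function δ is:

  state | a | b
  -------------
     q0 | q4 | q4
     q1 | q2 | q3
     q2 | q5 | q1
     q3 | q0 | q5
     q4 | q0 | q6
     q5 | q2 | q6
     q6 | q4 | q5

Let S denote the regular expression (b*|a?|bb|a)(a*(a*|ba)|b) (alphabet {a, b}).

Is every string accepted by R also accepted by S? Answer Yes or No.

No

The string aab is in L(R) but not in L(S).
So L(R) ⊄ L(S).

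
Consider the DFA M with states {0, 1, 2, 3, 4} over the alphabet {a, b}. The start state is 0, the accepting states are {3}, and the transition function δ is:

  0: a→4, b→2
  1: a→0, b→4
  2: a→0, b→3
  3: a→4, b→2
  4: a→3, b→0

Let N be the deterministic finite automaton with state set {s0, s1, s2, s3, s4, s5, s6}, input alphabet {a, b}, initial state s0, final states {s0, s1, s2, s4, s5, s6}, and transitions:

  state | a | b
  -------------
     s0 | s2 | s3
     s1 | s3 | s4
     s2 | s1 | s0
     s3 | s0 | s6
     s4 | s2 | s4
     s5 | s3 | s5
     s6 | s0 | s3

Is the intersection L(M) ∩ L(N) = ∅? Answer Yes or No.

No

The string aa is accepted by both M and N.
Hence L(M) ∩ L(N) ≠ ∅.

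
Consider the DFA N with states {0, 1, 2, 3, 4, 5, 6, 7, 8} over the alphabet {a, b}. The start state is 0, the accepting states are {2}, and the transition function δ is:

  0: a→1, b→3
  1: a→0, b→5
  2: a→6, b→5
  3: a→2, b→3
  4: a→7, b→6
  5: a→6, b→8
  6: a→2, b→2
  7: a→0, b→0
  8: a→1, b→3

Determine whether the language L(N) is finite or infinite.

infinite

State 0 is reachable from the start and can reach an accepting state, and it lies on the cycle 0 → 1 → 0.
Traversing that cycle any number of times yields accepted strings of unbounded length, so the language is infinite.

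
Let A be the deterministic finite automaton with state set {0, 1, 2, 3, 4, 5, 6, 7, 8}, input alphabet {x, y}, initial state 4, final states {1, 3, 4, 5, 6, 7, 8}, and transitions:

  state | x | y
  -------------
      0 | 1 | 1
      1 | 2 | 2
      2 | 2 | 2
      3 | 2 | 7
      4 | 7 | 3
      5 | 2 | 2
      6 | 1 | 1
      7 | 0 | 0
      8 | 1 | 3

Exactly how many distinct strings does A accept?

12

The useful subgraph on states {0, 1, 3, 4, 7} is acyclic, so L(A) is finite; the longest accepting path visits 5 useful states, giving maximum string length 4.
Counting accepting paths from 4 by length: 1 of length 0, 2 of length 1, 1 of length 2, 4 of length 3, 4 of length 4. Total 12.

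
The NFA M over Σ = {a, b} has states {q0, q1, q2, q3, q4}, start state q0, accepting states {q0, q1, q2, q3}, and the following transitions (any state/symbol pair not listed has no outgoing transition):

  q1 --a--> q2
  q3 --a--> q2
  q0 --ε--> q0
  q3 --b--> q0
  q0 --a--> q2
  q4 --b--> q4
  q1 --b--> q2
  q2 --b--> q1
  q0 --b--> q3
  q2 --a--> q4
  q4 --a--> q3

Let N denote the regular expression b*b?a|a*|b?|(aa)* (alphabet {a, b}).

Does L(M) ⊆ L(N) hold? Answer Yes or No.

No

The string ab is in L(M) but not in L(N).
So L(M) ⊄ L(N).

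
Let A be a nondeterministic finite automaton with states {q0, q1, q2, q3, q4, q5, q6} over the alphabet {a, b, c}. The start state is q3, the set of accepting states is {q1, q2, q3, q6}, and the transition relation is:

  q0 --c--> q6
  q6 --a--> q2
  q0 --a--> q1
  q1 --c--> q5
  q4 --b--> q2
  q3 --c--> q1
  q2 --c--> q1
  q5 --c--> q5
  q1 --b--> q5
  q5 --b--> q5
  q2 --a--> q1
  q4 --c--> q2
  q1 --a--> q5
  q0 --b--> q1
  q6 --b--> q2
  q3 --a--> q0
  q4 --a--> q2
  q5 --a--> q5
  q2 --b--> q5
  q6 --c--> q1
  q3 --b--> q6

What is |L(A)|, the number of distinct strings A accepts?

The useful subgraph on states {q0, q1, q2, q3, q6} is acyclic, so L(A) is finite; the longest accepting path visits 5 useful states, giving maximum string length 4.
Counting accepting paths from q3 by length: 1 of length 0, 2 of length 1, 6 of length 2, 7 of length 3, 4 of length 4. Total 20.

20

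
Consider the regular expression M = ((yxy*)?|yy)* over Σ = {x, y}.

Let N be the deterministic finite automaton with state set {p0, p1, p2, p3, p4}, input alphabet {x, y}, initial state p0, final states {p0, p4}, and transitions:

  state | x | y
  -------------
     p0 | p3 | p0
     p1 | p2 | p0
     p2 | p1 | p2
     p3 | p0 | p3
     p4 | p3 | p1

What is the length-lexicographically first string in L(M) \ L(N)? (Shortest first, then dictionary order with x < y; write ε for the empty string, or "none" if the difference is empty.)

yx

The string yx is accepted by M but not by N.
No shorter string lies in the difference, and yx is the lexicographically first length-2 string in L(M) \ L(N).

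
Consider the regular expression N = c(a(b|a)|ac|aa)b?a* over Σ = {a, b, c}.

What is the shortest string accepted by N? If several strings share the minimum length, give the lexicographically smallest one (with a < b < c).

By inspection of the expression, no string of length less than 3 matches, and caa is the lexicographically first match of length 3.

caa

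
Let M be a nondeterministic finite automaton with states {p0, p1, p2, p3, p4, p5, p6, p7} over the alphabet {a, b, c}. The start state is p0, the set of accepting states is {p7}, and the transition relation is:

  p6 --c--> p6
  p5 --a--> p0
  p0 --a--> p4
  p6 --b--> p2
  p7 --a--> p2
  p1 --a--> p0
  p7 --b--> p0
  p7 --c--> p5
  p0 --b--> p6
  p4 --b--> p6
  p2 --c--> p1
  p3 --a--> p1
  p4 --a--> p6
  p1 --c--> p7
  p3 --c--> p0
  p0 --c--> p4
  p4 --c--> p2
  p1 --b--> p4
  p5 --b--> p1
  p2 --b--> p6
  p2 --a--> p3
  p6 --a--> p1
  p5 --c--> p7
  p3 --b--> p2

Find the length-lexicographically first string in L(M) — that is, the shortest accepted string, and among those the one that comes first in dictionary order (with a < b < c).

bac

A breadth-first search from p0 reaches an accepting state first via the path p0 → p6 → p1 → p7 on input bac.
No string of length < 3 is accepted (BFS exhausts all shorter strings without reaching an accepting state), and bac is the lexicographically least accepting string of length 3.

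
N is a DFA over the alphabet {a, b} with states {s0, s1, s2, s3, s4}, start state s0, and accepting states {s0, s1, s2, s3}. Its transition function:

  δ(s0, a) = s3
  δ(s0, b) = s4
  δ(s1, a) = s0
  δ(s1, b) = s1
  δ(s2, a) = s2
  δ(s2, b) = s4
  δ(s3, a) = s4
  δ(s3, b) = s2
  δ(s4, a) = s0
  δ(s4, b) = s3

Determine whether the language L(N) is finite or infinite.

infinite

State s2 is reachable from the start and can reach an accepting state, and it lies on the cycle s2 → s2.
Traversing that cycle any number of times yields accepted strings of unbounded length, so the language is infinite.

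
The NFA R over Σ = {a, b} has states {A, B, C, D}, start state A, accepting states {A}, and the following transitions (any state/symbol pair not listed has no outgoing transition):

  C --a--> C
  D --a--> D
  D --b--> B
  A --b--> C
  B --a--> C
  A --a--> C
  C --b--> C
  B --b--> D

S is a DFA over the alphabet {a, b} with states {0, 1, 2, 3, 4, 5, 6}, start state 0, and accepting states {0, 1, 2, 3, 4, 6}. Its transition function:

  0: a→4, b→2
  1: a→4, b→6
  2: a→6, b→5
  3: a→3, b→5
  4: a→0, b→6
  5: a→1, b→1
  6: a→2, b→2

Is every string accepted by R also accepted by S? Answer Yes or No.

Exploring the product automaton R × S from the start pair (A, 0), following both machines on each input symbol, reaches 7 state pairs: (A, 0), (C, 4), (C, 2), (C, 0), (C, 6), (C, 5), (C, 1).
R accepts in {A} and S accepts in {0, 1, 2, 3, 4, 6}. The reachable pairs whose R-component is accepting are (A, 0); in each of them the S-component is accepting too, so the product for L(R) \ L(S) (R-component accepting, S-component rejecting) has no reachable accepting pair and the difference is empty.
Hence every string in L(R) is also in L(S).

Yes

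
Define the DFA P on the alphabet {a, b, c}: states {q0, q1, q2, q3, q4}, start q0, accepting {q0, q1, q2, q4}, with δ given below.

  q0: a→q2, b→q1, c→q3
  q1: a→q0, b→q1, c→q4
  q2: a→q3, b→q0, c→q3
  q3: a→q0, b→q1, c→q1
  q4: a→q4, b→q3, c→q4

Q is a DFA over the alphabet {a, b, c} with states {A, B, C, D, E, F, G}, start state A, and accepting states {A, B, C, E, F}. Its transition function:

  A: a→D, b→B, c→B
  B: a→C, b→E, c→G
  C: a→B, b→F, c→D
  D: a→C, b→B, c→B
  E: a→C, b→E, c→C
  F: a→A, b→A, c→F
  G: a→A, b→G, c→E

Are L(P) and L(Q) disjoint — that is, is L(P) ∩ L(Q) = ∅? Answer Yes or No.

No

The empty string ε is accepted by both P and Q.
Hence L(P) ∩ L(Q) ≠ ∅.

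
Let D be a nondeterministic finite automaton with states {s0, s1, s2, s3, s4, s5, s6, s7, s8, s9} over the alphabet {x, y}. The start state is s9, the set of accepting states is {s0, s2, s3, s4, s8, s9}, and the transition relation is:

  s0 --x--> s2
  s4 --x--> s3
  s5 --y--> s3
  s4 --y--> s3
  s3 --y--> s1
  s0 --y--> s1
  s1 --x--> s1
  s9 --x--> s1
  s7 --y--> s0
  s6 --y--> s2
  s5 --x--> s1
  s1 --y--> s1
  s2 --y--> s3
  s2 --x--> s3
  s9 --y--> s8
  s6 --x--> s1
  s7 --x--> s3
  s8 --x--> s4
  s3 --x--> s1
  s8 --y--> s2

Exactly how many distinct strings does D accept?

The useful subgraph on states {s2, s3, s4, s8, s9} is acyclic, so L(D) is finite; the longest accepting path visits 4 useful states, giving maximum string length 3.
Counting accepting paths from s9 by length: 1 of length 0, 1 of length 1, 2 of length 2, 4 of length 3. Total 8.

8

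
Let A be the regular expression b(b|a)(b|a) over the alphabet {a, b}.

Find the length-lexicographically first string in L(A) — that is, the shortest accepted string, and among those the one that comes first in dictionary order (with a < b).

baa

By inspection of the expression, no string of length less than 3 matches, and baa is the lexicographically first match of length 3.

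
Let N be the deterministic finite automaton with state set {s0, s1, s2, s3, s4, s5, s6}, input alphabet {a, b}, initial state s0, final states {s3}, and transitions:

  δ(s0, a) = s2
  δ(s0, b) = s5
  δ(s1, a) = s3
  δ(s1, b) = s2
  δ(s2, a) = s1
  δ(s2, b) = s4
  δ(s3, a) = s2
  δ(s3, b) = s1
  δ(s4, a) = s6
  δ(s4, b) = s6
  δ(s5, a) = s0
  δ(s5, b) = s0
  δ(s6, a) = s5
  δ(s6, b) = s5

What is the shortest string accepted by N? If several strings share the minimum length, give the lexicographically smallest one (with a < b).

A breadth-first search from s0 reaches an accepting state first via the path s0 → s2 → s1 → s3 on input aaa.
No string of length < 3 is accepted (BFS exhausts all shorter strings without reaching an accepting state), and aaa is the lexicographically least accepting string of length 3.

aaa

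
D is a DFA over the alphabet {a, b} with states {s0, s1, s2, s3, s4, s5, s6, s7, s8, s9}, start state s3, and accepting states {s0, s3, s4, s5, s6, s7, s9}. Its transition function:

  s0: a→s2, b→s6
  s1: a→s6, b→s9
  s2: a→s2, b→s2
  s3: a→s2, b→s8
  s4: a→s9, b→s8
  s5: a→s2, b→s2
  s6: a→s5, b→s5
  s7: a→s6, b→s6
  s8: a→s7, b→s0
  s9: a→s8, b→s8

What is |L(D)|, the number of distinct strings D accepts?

12

The useful subgraph on states {s0, s3, s5, s6, s7, s8} is acyclic, so L(D) is finite; the longest accepting path visits 5 useful states, giving maximum string length 4.
Counting accepting paths from s3 by length: 1 of length 0, 2 of length 2, 3 of length 3, 6 of length 4. Total 12.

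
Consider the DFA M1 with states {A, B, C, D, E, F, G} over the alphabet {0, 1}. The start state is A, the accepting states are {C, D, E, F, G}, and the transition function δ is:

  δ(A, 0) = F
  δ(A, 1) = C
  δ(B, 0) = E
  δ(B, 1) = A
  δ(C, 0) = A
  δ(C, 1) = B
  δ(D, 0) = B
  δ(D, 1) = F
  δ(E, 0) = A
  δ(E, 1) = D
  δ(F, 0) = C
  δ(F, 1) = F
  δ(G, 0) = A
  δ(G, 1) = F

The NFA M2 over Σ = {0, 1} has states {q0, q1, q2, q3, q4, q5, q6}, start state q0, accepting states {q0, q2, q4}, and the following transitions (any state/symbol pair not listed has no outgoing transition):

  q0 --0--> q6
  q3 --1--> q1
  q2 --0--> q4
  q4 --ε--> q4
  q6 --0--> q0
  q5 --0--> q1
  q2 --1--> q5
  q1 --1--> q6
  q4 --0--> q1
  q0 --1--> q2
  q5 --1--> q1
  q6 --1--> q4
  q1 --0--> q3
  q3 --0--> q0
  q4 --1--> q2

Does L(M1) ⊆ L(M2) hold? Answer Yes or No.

No

The string 0 is in L(M1) but not in L(M2).
So L(M1) ⊄ L(M2).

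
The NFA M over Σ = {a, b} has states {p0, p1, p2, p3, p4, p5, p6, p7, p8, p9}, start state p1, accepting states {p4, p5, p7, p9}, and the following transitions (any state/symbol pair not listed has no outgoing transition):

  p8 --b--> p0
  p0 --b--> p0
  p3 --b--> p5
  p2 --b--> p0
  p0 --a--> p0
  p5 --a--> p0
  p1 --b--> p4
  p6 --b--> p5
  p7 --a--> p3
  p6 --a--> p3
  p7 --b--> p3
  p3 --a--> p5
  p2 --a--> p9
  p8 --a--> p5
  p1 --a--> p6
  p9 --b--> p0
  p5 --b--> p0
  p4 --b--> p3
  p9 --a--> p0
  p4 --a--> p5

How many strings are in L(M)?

The useful subgraph on states {p1, p3, p4, p5, p6} is acyclic, so L(M) is finite; the longest accepting path visits 4 useful states, giving maximum string length 3.
Counting accepting paths from p1 by length: 1 of length 1, 2 of length 2, 4 of length 3. Total 7.

7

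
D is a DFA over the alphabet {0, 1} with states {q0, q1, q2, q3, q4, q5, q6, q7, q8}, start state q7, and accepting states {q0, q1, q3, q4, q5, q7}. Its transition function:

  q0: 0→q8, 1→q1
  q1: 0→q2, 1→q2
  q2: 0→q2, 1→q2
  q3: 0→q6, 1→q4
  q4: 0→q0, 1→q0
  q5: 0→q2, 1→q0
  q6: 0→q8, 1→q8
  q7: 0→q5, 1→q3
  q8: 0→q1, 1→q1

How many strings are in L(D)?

The useful subgraph on states {q0, q1, q3, q4, q5, q6, q7, q8} is acyclic, so L(D) is finite; the longest accepting path visits 6 useful states, giving maximum string length 5.
Counting accepting paths from q7 by length: 1 of length 0, 2 of length 1, 2 of length 2, 3 of length 3, 8 of length 4, 4 of length 5. Total 20.

20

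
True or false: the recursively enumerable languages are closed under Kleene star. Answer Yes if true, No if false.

Dovetail over all factorisations of the input into blocks and all step bounds, running the recogniser for L on every block of a factorisation; accept if some factorisation has all of its blocks accepted.
So the recursively enumerable languages are closed under Kleene star.

Yes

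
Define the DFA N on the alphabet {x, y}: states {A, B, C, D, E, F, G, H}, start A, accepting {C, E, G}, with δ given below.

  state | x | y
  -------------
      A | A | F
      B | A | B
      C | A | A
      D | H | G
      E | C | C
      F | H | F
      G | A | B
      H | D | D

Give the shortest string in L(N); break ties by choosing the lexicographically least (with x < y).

A breadth-first search from A reaches an accepting state first via the path A → F → H → D → G on input yxxy.
No string of length < 4 is accepted (BFS exhausts all shorter strings without reaching an accepting state), and yxxy is the lexicographically least accepting string of length 4.

yxxy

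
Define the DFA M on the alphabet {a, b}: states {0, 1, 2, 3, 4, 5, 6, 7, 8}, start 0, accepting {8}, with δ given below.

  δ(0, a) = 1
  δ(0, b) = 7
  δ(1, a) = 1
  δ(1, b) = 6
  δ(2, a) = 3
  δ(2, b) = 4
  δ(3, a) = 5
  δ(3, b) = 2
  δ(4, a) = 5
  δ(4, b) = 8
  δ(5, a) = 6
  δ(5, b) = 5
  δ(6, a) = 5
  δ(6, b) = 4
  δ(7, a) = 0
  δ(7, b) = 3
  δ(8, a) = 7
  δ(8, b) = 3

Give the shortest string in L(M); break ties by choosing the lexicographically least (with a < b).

A breadth-first search from 0 reaches an accepting state first via the path 0 → 1 → 6 → 4 → 8 on input abbb.
No string of length < 4 is accepted (BFS exhausts all shorter strings without reaching an accepting state), and abbb is the lexicographically least accepting string of length 4.

abbb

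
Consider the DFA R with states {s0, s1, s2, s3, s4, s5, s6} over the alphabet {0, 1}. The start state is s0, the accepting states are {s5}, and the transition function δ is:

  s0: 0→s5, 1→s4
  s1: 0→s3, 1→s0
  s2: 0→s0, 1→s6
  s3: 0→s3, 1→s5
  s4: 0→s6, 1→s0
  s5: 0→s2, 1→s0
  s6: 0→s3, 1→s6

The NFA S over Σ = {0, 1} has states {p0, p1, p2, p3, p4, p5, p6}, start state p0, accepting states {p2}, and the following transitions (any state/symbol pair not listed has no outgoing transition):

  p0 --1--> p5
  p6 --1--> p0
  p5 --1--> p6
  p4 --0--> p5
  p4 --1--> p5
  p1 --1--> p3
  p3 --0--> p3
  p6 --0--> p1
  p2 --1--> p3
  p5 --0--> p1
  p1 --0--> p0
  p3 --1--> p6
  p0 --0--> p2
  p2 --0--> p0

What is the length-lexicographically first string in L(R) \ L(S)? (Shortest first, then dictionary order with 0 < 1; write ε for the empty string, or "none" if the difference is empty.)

The string 010 is accepted by R but not by S.
No shorter string lies in the difference, and 010 is the lexicographically first length-3 string in L(R) \ L(S).

010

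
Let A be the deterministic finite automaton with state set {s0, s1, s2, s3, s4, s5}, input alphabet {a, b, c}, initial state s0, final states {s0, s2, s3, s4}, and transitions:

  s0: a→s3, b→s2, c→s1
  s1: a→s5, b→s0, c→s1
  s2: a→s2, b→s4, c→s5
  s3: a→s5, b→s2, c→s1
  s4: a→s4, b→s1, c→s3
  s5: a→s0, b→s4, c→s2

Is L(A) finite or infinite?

infinite

State s0 is reachable from the start and can reach an accepting state, and it lies on the cycle s0 → s1 → s0.
Traversing that cycle any number of times yields accepted strings of unbounded length, so the language is infinite.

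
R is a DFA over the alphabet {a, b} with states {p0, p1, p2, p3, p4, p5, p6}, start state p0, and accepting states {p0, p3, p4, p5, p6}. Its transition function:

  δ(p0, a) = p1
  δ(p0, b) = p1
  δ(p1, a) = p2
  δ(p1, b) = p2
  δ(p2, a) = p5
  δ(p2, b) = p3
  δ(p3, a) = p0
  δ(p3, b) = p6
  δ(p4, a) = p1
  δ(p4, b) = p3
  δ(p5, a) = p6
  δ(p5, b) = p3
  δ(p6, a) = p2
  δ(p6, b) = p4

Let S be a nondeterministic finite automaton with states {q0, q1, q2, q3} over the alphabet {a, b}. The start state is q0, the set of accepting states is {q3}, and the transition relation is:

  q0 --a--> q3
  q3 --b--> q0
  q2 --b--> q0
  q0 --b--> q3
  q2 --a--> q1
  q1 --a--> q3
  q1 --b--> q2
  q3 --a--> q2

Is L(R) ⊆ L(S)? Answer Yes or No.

The empty string ε is in L(R) but not in L(S).
So L(R) ⊄ L(S).

No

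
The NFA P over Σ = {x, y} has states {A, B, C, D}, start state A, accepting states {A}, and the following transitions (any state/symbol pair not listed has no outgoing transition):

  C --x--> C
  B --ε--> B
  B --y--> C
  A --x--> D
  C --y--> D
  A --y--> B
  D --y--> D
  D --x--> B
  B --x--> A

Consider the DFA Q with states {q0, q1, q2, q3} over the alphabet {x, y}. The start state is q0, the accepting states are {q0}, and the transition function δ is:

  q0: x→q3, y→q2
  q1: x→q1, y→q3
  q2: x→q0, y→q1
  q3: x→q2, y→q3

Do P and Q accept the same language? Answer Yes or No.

Yes

Exploring the product automaton P × Q from the start pair (A, q0), following both machines on each input symbol, reaches 4 state pairs: (A, q0), (D, q3), (B, q2), (C, q1).
P accepts in {A} and Q accepts in {q0}. In every reachable pair the two components are either both accepting — (A, q0) — or both non-accepting, so no string is accepted by exactly one of the machines: L(P) \ L(Q) and L(Q) \ L(P) are both empty.
Hence every string is accepted by P iff it is accepted by Q, and the two languages coincide.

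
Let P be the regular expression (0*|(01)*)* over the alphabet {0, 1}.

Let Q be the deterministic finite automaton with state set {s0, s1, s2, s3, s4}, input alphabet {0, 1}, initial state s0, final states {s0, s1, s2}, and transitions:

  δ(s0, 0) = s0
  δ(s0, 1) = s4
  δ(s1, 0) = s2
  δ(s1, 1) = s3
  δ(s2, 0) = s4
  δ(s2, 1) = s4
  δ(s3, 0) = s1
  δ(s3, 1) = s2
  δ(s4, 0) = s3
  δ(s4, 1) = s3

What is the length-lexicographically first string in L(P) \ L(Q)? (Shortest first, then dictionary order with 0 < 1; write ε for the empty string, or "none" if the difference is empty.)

The string 01 is accepted by P but not by Q.
No shorter string lies in the difference, and 01 is the lexicographically first length-2 string in L(P) \ L(Q).

01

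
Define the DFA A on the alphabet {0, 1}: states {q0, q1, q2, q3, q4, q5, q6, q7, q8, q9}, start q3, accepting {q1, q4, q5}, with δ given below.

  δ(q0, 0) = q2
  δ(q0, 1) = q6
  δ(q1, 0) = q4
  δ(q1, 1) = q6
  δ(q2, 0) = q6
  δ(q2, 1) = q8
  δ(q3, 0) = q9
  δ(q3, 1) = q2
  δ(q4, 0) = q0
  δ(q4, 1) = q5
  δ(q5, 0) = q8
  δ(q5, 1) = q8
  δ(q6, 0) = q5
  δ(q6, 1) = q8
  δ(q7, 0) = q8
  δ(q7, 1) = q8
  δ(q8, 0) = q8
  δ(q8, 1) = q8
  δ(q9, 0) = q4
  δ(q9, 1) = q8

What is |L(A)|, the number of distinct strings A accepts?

The useful subgraph on states {q0, q2, q3, q4, q5, q6, q9} is acyclic, so L(A) is finite; the longest accepting path visits 7 useful states, giving maximum string length 6.
Counting accepting paths from q3 by length: 1 of length 2, 2 of length 3, 1 of length 5, 1 of length 6. Total 5.

5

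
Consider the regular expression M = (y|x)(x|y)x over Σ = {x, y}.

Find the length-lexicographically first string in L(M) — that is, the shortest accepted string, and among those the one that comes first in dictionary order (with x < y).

xxx

By inspection of the expression, no string of length less than 3 matches, and xxx is the lexicographically first match of length 3.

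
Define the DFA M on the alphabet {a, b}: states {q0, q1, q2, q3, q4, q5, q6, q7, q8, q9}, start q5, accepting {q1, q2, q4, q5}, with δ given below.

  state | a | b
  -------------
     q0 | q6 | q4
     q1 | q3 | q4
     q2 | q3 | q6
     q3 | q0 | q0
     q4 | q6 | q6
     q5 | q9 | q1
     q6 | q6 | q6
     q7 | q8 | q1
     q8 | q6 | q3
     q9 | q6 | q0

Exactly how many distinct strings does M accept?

6

The useful subgraph on states {q0, q1, q3, q4, q5, q9} is acyclic, so L(M) is finite; the longest accepting path visits 5 useful states, giving maximum string length 4.
Counting accepting paths from q5 by length: 1 of length 0, 1 of length 1, 1 of length 2, 1 of length 3, 2 of length 4. Total 6.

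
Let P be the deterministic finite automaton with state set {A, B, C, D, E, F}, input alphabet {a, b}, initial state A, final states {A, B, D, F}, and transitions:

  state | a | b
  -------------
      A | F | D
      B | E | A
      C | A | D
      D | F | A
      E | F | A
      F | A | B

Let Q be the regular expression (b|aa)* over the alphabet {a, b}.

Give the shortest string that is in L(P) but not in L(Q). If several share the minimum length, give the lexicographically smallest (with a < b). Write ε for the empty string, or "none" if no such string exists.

a

The string a is accepted by P but not by Q.
No shorter string lies in the difference, and a is the lexicographically first length-1 string in L(P) \ L(Q).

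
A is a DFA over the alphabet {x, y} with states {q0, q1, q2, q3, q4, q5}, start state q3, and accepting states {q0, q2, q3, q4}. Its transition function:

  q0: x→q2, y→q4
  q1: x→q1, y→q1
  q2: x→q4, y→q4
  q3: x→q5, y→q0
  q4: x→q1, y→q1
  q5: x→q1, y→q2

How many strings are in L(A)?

The useful subgraph on states {q0, q2, q3, q4, q5} is acyclic, so L(A) is finite; the longest accepting path visits 4 useful states, giving maximum string length 3.
Counting accepting paths from q3 by length: 1 of length 0, 1 of length 1, 3 of length 2, 4 of length 3. Total 9.

9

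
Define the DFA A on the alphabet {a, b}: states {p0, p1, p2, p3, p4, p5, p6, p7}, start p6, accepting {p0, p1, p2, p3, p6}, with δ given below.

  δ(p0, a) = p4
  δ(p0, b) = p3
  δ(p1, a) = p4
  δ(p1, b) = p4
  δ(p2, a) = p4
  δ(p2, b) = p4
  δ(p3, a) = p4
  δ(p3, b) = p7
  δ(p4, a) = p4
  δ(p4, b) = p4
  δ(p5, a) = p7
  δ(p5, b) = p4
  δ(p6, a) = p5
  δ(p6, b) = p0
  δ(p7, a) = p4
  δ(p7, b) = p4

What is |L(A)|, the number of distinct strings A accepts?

The useful subgraph on states {p0, p3, p6} is acyclic, so L(A) is finite; the longest accepting path visits 3 useful states, giving maximum string length 2.
Counting accepting paths from p6 by length: 1 of length 0, 1 of length 1, 1 of length 2. Total 3.

3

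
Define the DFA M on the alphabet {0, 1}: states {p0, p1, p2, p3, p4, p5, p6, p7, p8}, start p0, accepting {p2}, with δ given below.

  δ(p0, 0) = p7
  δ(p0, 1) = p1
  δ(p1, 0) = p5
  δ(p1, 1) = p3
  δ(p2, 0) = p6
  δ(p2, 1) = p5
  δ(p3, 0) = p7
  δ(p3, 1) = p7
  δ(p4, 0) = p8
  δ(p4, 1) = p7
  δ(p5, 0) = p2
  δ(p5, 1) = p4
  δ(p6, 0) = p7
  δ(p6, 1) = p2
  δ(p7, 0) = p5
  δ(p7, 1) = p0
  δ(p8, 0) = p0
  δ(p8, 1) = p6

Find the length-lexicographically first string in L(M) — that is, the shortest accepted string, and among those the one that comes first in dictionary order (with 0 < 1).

A breadth-first search from p0 reaches an accepting state first via the path p0 → p7 → p5 → p2 on input 000.
No string of length < 3 is accepted (BFS exhausts all shorter strings without reaching an accepting state), and 000 is the lexicographically least accepting string of length 3.

000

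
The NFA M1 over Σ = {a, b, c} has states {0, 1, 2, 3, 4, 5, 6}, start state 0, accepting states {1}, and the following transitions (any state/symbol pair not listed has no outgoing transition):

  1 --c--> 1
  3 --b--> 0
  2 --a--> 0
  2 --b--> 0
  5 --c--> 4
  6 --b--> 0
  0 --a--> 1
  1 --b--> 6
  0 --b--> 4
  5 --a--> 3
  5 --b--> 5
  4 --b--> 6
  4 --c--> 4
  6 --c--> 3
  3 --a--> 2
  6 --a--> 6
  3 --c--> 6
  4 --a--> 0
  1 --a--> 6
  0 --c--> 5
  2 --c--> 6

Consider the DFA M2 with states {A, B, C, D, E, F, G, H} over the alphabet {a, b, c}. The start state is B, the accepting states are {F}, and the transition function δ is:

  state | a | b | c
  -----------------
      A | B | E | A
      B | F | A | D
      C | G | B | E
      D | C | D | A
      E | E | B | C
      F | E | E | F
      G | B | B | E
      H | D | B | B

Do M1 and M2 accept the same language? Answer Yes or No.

Yes

Exploring the product automaton M1 × M2 from the start pair (0, B), following both machines on each input symbol, reaches 7 state pairs: (0, B), (1, F), (4, A), (5, D), (6, E), (3, C), (2, G).
M1 accepts in {1} and M2 accepts in {F}. In every reachable pair the two components are either both accepting — (1, F) — or both non-accepting, so no string is accepted by exactly one of the machines: L(M1) \ L(M2) and L(M2) \ L(M1) are both empty.
Hence every string is accepted by M1 iff it is accepted by M2, and the two languages coincide.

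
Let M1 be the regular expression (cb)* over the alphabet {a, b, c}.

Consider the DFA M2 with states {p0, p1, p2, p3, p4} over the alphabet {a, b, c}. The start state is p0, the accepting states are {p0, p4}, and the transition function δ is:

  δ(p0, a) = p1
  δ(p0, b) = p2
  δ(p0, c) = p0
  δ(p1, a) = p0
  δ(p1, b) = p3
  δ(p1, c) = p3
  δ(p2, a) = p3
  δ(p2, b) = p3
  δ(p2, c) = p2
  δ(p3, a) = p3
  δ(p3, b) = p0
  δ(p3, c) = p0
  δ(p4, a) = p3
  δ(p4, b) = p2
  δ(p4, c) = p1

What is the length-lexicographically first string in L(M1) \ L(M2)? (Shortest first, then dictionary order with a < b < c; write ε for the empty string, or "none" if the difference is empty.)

cb

The string cb is accepted by M1 but not by M2.
No shorter string lies in the difference, and cb is the lexicographically first length-2 string in L(M1) \ L(M2).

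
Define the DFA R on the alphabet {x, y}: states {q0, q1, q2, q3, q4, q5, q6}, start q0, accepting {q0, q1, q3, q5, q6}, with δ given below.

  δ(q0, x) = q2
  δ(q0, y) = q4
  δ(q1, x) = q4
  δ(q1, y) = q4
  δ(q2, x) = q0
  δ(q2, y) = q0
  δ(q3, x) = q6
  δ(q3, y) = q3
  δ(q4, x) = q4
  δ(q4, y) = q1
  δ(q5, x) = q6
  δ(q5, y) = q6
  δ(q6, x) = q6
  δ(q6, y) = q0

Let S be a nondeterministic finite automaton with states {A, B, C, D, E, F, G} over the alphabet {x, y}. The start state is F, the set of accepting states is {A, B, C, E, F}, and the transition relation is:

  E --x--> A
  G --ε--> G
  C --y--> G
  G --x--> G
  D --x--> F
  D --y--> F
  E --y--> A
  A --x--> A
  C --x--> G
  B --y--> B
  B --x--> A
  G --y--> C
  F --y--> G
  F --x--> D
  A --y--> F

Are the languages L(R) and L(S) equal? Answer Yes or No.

Yes

Exploring the product automaton R × S from the start pair (q0, F), following both machines on each input symbol, reaches 4 state pairs: (q0, F), (q2, D), (q4, G), (q1, C).
R accepts in {q0, q1, q3, q5, q6} and S accepts in {A, B, C, E, F}. In every reachable pair the two components are either both accepting — (q0, F), (q1, C) — or both non-accepting, so no string is accepted by exactly one of the machines: L(R) \ L(S) and L(S) \ L(R) are both empty.
Hence every string is accepted by R iff it is accepted by S, and the two languages coincide.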